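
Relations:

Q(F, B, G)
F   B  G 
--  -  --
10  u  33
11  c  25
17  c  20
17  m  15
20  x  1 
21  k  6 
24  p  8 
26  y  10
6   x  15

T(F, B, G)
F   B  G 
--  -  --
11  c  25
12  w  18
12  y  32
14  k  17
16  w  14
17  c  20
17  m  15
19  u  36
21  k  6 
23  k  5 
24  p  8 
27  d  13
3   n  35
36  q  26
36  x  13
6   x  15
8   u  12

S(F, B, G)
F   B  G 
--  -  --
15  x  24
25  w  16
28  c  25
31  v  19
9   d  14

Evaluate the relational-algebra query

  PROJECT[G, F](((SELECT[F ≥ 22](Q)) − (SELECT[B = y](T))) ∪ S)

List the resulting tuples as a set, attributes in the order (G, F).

Apply σ_{F ≥ 22}; surviving tuples: {(24, p, 8), (26, y, 10)}
Apply σ_{B = y}; surviving tuples: {(12, y, 32)}
Difference: {(24, p, 8), (26, y, 10)} with {(12, y, 32)} → {(24, p, 8), (26, y, 10)}
Union: {(24, p, 8), (26, y, 10)} with {(15, x, 24), (25, w, 16), (28, c, 25), (31, v, 19), (9, d, 14)} → {(15, x, 24), (24, p, 8), (25, w, 16), (26, y, 10), (28, c, 25), (31, v, 19), (9, d, 14)}
π[G, F]: project onto (G, F) → {(10, 26), (14, 9), (16, 25), (19, 31), (24, 15), (25, 28), (8, 24)}

{(10, 26), (14, 9), (16, 25), (19, 31), (24, 15), (25, 28), (8, 24)}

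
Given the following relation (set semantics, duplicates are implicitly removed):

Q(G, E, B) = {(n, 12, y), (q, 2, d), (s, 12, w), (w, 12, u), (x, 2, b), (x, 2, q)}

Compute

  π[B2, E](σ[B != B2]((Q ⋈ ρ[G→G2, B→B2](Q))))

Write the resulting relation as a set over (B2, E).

{(b, 2), (d, 2), (q, 2), (u, 12), (w, 12), (y, 12)}

ρ[G→G2, B→B2]: schema becomes (G2, E, B2); tuples unchanged.
Joining Q and ρ[G→G2, B→B2](Q) on E yields {(n, 12, y, n, y), (n, 12, y, s, w), (n, 12, y, w, u), (q, 2, d, q, d), (q, 2, d, x, b), (q, 2, d, x, q), (s, 12, w, n, y), (s, 12, w, s, w), (s, 12, w, w, u), (w, 12, u, n, y), (w, 12, u, s, w), (w, 12, u, w, u), (x, 2, b, q, d), (x, 2, b, x, b), (x, 2, b, x, q), (x, 2, q, q, d), (x, 2, q, x, b), (x, 2, q, x, q)}.
Selection B != B2: {(n, 12, y, s, w), (n, 12, y, w, u), (q, 2, d, x, b), (q, 2, d, x, q), (s, 12, w, n, y), (s, 12, w, w, u), (w, 12, u, n, y), (w, 12, u, s, w), (x, 2, b, q, d), (x, 2, b, x, q), (x, 2, q, q, d), (x, 2, q, x, b)}
Projecting to B2, E (6 duplicate(s) eliminated): {(b, 2), (d, 2), (q, 2), (u, 12), (w, 12), (y, 12)}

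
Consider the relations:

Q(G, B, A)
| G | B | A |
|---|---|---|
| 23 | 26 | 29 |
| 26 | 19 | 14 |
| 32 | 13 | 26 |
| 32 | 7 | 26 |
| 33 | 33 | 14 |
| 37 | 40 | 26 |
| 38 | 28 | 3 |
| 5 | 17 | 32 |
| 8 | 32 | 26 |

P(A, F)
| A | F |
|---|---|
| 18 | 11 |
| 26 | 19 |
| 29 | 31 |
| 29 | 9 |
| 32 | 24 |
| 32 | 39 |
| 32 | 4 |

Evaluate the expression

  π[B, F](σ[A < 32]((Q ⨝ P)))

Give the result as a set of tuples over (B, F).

{(13, 19), (26, 31), (26, 9), (32, 19), (40, 19), (7, 19)}

Q ⋈ P (natural join on A): {(23, 26, 29, 31), (23, 26, 29, 9), (32, 13, 26, 19), (32, 7, 26, 19), (37, 40, 26, 19), (5, 17, 32, 24), (5, 17, 32, 39), (5, 17, 32, 4), (8, 32, 26, 19)}
Selection A < 32: {(23, 26, 29, 31), (23, 26, 29, 9), (32, 13, 26, 19), (32, 7, 26, 19), (37, 40, 26, 19), (8, 32, 26, 19)}
π[B, F]: project onto (B, F) → {(13, 19), (26, 31), (26, 9), (32, 19), (40, 19), (7, 19)}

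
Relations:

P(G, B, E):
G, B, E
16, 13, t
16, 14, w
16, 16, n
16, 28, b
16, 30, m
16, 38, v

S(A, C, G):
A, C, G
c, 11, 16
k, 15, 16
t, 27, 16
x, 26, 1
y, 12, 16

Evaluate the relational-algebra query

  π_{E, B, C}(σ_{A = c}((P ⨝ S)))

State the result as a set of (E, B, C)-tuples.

{(b, 28, 11), (m, 30, 11), (n, 16, 11), (t, 13, 11), (v, 38, 11), (w, 14, 11)}

Natural join on G: {(16, 13, t, c, 11), (16, 13, t, k, 15), (16, 13, t, t, 27), (16, 13, t, y, 12), (16, 14, w, c, 11), (16, 14, w, k, 15), (16, 14, w, t, 27), (16, 14, w, y, 12), (16, 16, n, c, 11), (16, 16, n, k, 15), (16, 16, n, t, 27), (16, 16, n, y, 12), (16, 28, b, c, 11), (16, 28, b, k, 15), (16, 28, b, t, 27), (16, 28, b, y, 12), (16, 30, m, c, 11), (16, 30, m, k, 15), (16, 30, m, t, 27), (16, 30, m, y, 12), (16, 38, v, c, 11), (16, 38, v, k, 15), (16, 38, v, t, 27), (16, 38, v, y, 12)}
σ[A = c]: keep tuples satisfying A = c → {(16, 13, t, c, 11), (16, 14, w, c, 11), (16, 16, n, c, 11), (16, 28, b, c, 11), (16, 30, m, c, 11), (16, 38, v, c, 11)}
π[E, B, C]: project onto (E, B, C) → {(b, 28, 11), (m, 30, 11), (n, 16, 11), (t, 13, 11), (v, 38, 11), (w, 14, 11)}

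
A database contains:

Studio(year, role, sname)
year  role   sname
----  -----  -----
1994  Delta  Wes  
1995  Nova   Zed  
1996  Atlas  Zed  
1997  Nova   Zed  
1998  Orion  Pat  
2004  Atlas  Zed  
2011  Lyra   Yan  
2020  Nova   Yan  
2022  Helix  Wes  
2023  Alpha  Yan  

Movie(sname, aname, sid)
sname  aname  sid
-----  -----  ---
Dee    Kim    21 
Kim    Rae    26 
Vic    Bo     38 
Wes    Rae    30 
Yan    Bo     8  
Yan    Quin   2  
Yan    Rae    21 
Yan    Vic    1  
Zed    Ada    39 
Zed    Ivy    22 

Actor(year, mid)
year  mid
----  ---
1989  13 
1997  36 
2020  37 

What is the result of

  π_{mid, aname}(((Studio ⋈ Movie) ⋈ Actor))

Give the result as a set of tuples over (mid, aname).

{(36, Ada), (36, Ivy), (37, Bo), (37, Quin), (37, Rae), (37, Vic)}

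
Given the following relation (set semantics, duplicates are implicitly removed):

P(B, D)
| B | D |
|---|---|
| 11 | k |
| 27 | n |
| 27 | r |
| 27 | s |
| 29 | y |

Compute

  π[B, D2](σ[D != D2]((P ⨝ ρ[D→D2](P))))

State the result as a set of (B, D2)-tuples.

ρ[D→D2]: schema becomes (B, D2); tuples unchanged.
Natural join on B: {(11, k, k), (27, n, n), (27, n, r), (27, n, s), (27, r, n), (27, r, r), (27, r, s), (27, s, n), (27, s, r), (27, s, s), (29, y, y)}
Selection D != D2: {(27, n, r), (27, n, s), (27, r, n), (27, r, s), (27, s, n), (27, s, r)}
π[B, D2]: project onto (B, D2) (3 duplicate(s) eliminated) → {(27, n), (27, r), (27, s)}

{(27, n), (27, r), (27, s)}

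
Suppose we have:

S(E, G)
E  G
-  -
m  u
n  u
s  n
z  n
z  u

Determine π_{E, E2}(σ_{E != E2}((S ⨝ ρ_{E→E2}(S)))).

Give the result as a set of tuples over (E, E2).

{(m, n), (m, z), (n, m), (n, z), (s, z), (z, m), (z, n), (z, s)}

ρ[E→E2]: schema becomes (E2, G); tuples unchanged.
S ⋈ ρ_{E→E2}(S) (natural join on G): {(m, u, m), (m, u, n), (m, u, z), (n, u, m), (n, u, n), (n, u, z), (s, n, s), (s, n, z), (z, n, s), (z, n, z), (z, u, m), (z, u, n), (z, u, z)}
Selection E != E2: {(m, u, n), (m, u, z), (n, u, m), (n, u, z), (s, n, z), (z, n, s), (z, u, m), (z, u, n)}
Projecting to E, E2: {(m, n), (m, z), (n, m), (n, z), (s, z), (z, m), (z, n), (z, s)}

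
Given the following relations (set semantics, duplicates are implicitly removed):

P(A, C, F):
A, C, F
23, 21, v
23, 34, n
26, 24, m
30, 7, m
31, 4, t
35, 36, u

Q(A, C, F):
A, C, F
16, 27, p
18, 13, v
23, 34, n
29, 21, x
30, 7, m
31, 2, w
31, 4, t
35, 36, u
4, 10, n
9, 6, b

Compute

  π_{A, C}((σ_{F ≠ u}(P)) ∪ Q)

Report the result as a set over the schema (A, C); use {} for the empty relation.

Apply σ_{F ≠ u}; surviving tuples: {(23, 21, v), (23, 34, n), (26, 24, m), (30, 7, m), (31, 4, t)}
Taking the union: {(16, 27, p), (18, 13, v), (23, 21, v), (23, 34, n), (26, 24, m), (29, 21, x), (30, 7, m), (31, 2, w), (31, 4, t), (35, 36, u), (4, 10, n), (9, 6, b)}
π_{A, C} gives {(16, 27), (18, 13), (23, 21), (23, 34), (26, 24), (29, 21), (30, 7), (31, 2), (31, 4), (35, 36), (4, 10), (9, 6)}.

{(16, 27), (18, 13), (23, 21), (23, 34), (26, 24), (29, 21), (30, 7), (31, 2), (31, 4), (35, 36), (4, 10), (9, 6)}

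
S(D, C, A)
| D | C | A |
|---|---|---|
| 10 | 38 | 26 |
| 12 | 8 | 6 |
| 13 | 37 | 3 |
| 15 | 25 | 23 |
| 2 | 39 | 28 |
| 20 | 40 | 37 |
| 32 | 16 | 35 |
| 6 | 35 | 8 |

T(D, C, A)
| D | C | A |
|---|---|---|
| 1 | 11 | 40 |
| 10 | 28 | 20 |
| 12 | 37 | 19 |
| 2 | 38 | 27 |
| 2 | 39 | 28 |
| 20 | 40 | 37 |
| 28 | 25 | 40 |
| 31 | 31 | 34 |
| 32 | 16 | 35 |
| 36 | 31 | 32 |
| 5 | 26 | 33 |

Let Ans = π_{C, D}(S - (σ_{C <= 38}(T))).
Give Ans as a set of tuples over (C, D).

Filtering on C <= 38 leaves {(1, 11, 40), (10, 28, 20), (12, 37, 19), (2, 38, 27), (28, 25, 40), (31, 31, 34), (32, 16, 35), (36, 31, 32), (5, 26, 33)}.
Taking the difference: {(10, 38, 26), (12, 8, 6), (13, 37, 3), (15, 25, 23), (2, 39, 28), (20, 40, 37), (6, 35, 8)}
Keep only column(s) C, D: {(25, 15), (35, 6), (37, 13), (38, 10), (39, 2), (40, 20), (8, 12)}

{(25, 15), (35, 6), (37, 13), (38, 10), (39, 2), (40, 20), (8, 12)}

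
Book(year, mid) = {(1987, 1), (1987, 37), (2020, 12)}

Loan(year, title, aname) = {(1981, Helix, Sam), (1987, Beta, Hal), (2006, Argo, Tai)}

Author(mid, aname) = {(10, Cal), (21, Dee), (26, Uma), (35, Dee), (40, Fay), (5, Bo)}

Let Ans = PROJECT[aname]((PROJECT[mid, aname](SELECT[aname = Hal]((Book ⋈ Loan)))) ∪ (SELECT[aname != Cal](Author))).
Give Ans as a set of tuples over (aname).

{Bo, Dee, Fay, Hal, Uma}

Joining Book and Loan on year yields {(1987, 1, Beta, Hal), (1987, 37, Beta, Hal)}.
Selection aname = Hal: {(1987, 1, Beta, Hal), (1987, 37, Beta, Hal)}
π_{mid, aname} gives {(1, Hal), (37, Hal)}.
Selection aname != Cal: {(21, Dee), (26, Uma), (35, Dee), (40, Fay), (5, Bo)}
Union: {(1, Hal), (37, Hal)} with {(21, Dee), (26, Uma), (35, Dee), (40, Fay), (5, Bo)} → {(1, Hal), (21, Dee), (26, Uma), (35, Dee), (37, Hal), (40, Fay), (5, Bo)}
π_{aname} gives {Bo, Dee, Fay, Hal, Uma} (2 duplicate(s) eliminated).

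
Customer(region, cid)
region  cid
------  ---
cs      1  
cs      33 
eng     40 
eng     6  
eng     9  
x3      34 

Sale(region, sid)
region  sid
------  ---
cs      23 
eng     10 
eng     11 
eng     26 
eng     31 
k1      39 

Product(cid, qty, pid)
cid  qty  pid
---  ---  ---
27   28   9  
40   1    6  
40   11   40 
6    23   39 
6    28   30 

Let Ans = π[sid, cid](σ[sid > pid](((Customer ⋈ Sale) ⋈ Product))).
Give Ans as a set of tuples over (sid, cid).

{(10, 40), (11, 40), (26, 40), (31, 40), (31, 6)}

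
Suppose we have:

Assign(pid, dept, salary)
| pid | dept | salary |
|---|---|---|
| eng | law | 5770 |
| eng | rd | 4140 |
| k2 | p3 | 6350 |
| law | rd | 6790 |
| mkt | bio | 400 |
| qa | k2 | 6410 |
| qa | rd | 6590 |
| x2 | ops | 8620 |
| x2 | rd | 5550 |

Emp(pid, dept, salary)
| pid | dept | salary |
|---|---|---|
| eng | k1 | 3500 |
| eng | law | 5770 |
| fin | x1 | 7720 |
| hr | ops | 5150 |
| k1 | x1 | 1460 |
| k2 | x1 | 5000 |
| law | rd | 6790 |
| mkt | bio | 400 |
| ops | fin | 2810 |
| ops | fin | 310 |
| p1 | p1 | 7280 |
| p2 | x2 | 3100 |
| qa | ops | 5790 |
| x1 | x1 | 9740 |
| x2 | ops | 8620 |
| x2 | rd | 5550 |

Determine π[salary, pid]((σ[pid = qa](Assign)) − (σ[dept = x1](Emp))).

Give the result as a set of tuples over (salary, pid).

{(6410, qa), (6590, qa)}

Apply σ_{pid = qa}; surviving tuples: {(qa, k2, 6410), (qa, rd, 6590)}
Apply σ_{dept = x1}; surviving tuples: {(fin, x1, 7720), (k1, x1, 1460), (k2, x1, 5000), (x1, x1, 9740)}
Difference: {(qa, k2, 6410), (qa, rd, 6590)} with {(fin, x1, 7720), (k1, x1, 1460), (k2, x1, 5000), (x1, x1, 9740)} → {(qa, k2, 6410), (qa, rd, 6590)}
Projecting to salary, pid: {(6410, qa), (6590, qa)}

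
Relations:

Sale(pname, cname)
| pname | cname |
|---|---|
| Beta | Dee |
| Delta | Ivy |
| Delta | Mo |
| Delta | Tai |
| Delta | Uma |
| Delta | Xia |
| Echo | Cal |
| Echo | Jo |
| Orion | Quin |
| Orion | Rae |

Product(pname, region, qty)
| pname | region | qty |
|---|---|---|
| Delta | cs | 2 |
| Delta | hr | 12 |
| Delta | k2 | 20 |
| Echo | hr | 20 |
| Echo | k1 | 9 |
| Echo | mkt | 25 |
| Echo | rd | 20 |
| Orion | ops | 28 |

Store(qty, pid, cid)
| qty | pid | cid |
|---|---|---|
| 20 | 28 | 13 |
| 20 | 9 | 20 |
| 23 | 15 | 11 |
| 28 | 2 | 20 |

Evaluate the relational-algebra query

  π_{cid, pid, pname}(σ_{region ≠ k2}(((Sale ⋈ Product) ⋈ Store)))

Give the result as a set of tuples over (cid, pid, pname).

Natural join on pname: {(Delta, Ivy, cs, 2), (Delta, Ivy, hr, 12), (Delta, Ivy, k2, 20), (Delta, Mo, cs, 2), (Delta, Mo, hr, 12), (Delta, Mo, k2, 20), (Delta, Tai, cs, 2), (Delta, Tai, hr, 12), (Delta, Tai, k2, 20), (Delta, Uma, cs, 2), (Delta, Uma, hr, 12), (Delta, Uma, k2, 20), (Delta, Xia, cs, 2), (Delta, Xia, hr, 12), (Delta, Xia, k2, 20), (Echo, Cal, hr, 20), (Echo, Cal, k1, 9), (Echo, Cal, mkt, 25), (Echo, Cal, rd, 20), (Echo, Jo, hr, 20), (Echo, Jo, k1, 9), (Echo, Jo, mkt, 25), (Echo, Jo, rd, 20), (Orion, Quin, ops, 28), (Orion, Rae, ops, 28)}
Natural join on qty: {(Delta, Ivy, k2, 20, 28, 13), (Delta, Ivy, k2, 20, 9, 20), (Delta, Mo, k2, 20, 28, 13), (Delta, Mo, k2, 20, 9, 20), (Delta, Tai, k2, 20, 28, 13), (Delta, Tai, k2, 20, 9, 20), (Delta, Uma, k2, 20, 28, 13), (Delta, Uma, k2, 20, 9, 20), (Delta, Xia, k2, 20, 28, 13), (Delta, Xia, k2, 20, 9, 20), (Echo, Cal, hr, 20, 28, 13), (Echo, Cal, hr, 20, 9, 20), (Echo, Cal, rd, 20, 28, 13), (Echo, Cal, rd, 20, 9, 20), (Echo, Jo, hr, 20, 28, 13), (Echo, Jo, hr, 20, 9, 20), (Echo, Jo, rd, 20, 28, 13), (Echo, Jo, rd, 20, 9, 20), (Orion, Quin, ops, 28, 2, 20), (Orion, Rae, ops, 28, 2, 20)}
Selection region ≠ k2: {(Echo, Cal, hr, 20, 28, 13), (Echo, Cal, hr, 20, 9, 20), (Echo, Cal, rd, 20, 28, 13), (Echo, Cal, rd, 20, 9, 20), (Echo, Jo, hr, 20, 28, 13), (Echo, Jo, hr, 20, 9, 20), (Echo, Jo, rd, 20, 28, 13), (Echo, Jo, rd, 20, 9, 20), (Orion, Quin, ops, 28, 2, 20), (Orion, Rae, ops, 28, 2, 20)}
Projecting to cid, pid, pname (7 duplicate(s) eliminated): {(13, 28, Echo), (20, 2, Orion), (20, 9, Echo)}

{(13, 28, Echo), (20, 2, Orion), (20, 9, Echo)}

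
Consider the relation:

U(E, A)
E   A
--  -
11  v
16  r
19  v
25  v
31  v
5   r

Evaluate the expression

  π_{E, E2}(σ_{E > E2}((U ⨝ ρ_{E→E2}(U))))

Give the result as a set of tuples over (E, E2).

ρ[E→E2]: schema becomes (E2, A); tuples unchanged.
Natural join on A: {(11, v, 11), (11, v, 19), (11, v, 25), (11, v, 31), (16, r, 16), (16, r, 5), (19, v, 11), (19, v, 19), (19, v, 25), (19, v, 31), (25, v, 11), (25, v, 19), (25, v, 25), (25, v, 31), (31, v, 11), (31, v, 19), (31, v, 25), (31, v, 31), (5, r, 16), (5, r, 5)}
Apply σ_{E > E2}; surviving tuples: {(16, r, 5), (19, v, 11), (25, v, 11), (25, v, 19), (31, v, 11), (31, v, 19), (31, v, 25)}
Projecting to E, E2: {(16, 5), (19, 11), (25, 11), (25, 19), (31, 11), (31, 19), (31, 25)}

{(16, 5), (19, 11), (25, 11), (25, 19), (31, 11), (31, 19), (31, 25)}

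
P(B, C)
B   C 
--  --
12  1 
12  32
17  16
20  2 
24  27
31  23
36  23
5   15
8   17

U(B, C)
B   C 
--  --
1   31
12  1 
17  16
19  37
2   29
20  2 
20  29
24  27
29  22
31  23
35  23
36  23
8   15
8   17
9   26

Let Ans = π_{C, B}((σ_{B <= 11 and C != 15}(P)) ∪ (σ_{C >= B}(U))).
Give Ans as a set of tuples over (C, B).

Filtering on B <= 11 and C != 15 leaves {(8, 17)}.
Filtering on C >= B leaves {(1, 31), (19, 37), (2, 29), (20, 29), (24, 27), (8, 15), (8, 17), (9, 26)}.
Union: {(8, 17)} with {(1, 31), (19, 37), (2, 29), (20, 29), (24, 27), (8, 15), (8, 17), (9, 26)} → {(1, 31), (19, 37), (2, 29), (20, 29), (24, 27), (8, 15), (8, 17), (9, 26)}
π_{C, B} gives {(15, 8), (17, 8), (26, 9), (27, 24), (29, 2), (29, 20), (31, 1), (37, 19)}.

{(15, 8), (17, 8), (26, 9), (27, 24), (29, 2), (29, 20), (31, 1), (37, 19)}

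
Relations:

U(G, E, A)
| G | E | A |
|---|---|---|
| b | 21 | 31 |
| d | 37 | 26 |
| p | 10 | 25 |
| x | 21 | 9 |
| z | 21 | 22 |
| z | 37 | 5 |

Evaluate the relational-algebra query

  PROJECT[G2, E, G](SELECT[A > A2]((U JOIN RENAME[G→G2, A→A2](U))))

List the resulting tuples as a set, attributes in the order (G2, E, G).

ρ[G→G2, A→A2]: schema becomes (G2, E, A2); tuples unchanged.
Joining U and RENAME[G→G2, A→A2](U) on E yields {(b, 21, 31, b, 31), (b, 21, 31, x, 9), (b, 21, 31, z, 22), (d, 37, 26, d, 26), (d, 37, 26, z, 5), (p, 10, 25, p, 25), (x, 21, 9, b, 31), (x, 21, 9, x, 9), (x, 21, 9, z, 22), (z, 21, 22, b, 31), (z, 21, 22, x, 9), (z, 21, 22, z, 22), (z, 37, 5, d, 26), (z, 37, 5, z, 5)}.
Filtering on A > A2 leaves {(b, 21, 31, x, 9), (b, 21, 31, z, 22), (d, 37, 26, z, 5), (z, 21, 22, x, 9)}.
π_{G2, E, G} gives {(x, 21, b), (x, 21, z), (z, 21, b), (z, 37, d)}.

{(x, 21, b), (x, 21, z), (z, 21, b), (z, 37, d)}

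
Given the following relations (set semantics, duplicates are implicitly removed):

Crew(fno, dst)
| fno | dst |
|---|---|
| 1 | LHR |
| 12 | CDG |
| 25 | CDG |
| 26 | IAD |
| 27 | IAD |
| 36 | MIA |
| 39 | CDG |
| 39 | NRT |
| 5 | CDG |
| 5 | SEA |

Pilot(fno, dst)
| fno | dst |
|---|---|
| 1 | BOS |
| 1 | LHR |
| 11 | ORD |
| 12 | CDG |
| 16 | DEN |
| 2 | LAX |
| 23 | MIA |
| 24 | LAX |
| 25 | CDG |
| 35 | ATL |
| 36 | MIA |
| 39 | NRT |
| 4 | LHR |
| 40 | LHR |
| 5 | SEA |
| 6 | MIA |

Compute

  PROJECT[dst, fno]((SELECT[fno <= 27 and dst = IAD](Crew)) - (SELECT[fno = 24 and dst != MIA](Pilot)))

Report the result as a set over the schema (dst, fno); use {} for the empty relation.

{(IAD, 26), (IAD, 27)}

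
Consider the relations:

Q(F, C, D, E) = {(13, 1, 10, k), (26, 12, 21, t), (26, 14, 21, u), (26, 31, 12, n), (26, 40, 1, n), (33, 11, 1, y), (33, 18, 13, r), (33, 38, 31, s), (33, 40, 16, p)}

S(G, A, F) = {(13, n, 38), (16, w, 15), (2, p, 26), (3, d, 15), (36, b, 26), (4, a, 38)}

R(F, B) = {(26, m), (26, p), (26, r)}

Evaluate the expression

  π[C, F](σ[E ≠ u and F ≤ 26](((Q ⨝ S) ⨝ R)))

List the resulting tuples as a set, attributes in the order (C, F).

Joining Q and S on F yields {(26, 12, 21, t, 2, p), (26, 12, 21, t, 36, b), (26, 14, 21, u, 2, p), (26, 14, 21, u, 36, b), (26, 31, 12, n, 2, p), (26, 31, 12, n, 36, b), (26, 40, 1, n, 2, p), (26, 40, 1, n, 36, b)}.
Joining (Q ⨝ S) and R on F yields {(26, 12, 21, t, 2, p, m), (26, 12, 21, t, 2, p, p), (26, 12, 21, t, 2, p, r), (26, 12, 21, t, 36, b, m), (26, 12, 21, t, 36, b, p), (26, 12, 21, t, 36, b, r), (26, 14, 21, u, 2, p, m), (26, 14, 21, u, 2, p, p), (26, 14, 21, u, 2, p, r), (26, 14, 21, u, 36, b, m), (26, 14, 21, u, 36, b, p), (26, 14, 21, u, 36, b, r), (26, 31, 12, n, 2, p, m), (26, 31, 12, n, 2, p, p), (26, 31, 12, n, 2, p, r), (26, 31, 12, n, 36, b, m), (26, 31, 12, n, 36, b, p), (26, 31, 12, n, 36, b, r), (26, 40, 1, n, 2, p, m), (26, 40, 1, n, 2, p, p), (26, 40, 1, n, 2, p, r), (26, 40, 1, n, 36, b, m), (26, 40, 1, n, 36, b, p), (26, 40, 1, n, 36, b, r)}.
Apply σ_{E ≠ u and F ≤ 26}; surviving tuples: {(26, 12, 21, t, 2, p, m), (26, 12, 21, t, 2, p, p), (26, 12, 21, t, 2, p, r), (26, 12, 21, t, 36, b, m), (26, 12, 21, t, 36, b, p), (26, 12, 21, t, 36, b, r), (26, 31, 12, n, 2, p, m), (26, 31, 12, n, 2, p, p), (26, 31, 12, n, 2, p, r), (26, 31, 12, n, 36, b, m), (26, 31, 12, n, 36, b, p), (26, 31, 12, n, 36, b, r), (26, 40, 1, n, 2, p, m), (26, 40, 1, n, 2, p, p), (26, 40, 1, n, 2, p, r), (26, 40, 1, n, 36, b, m), (26, 40, 1, n, 36, b, p), (26, 40, 1, n, 36, b, r)}
Keep only column(s) C, F (15 duplicate(s) eliminated): {(12, 26), (31, 26), (40, 26)}

{(12, 26), (31, 26), (40, 26)}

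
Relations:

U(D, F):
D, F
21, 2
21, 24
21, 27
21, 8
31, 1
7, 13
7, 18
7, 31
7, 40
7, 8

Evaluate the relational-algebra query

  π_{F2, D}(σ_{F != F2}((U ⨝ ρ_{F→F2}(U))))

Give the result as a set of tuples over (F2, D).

ρ[F→F2]: schema becomes (D, F2); tuples unchanged.
Natural join on D: {(21, 2, 2), (21, 2, 24), (21, 2, 27), (21, 2, 8), (21, 24, 2), (21, 24, 24), (21, 24, 27), (21, 24, 8), (21, 27, 2), (21, 27, 24), (21, 27, 27), (21, 27, 8), (21, 8, 2), (21, 8, 24), (21, 8, 27), (21, 8, 8), (31, 1, 1), (7, 13, 13), (7, 13, 18), (7, 13, 31), (7, 13, 40), (7, 13, 8), (7, 18, 13), (7, 18, 18), (7, 18, 31), (7, 18, 40), (7, 18, 8), (7, 31, 13), (7, 31, 18), (7, 31, 31), (7, 31, 40), (7, 31, 8), (7, 40, 13), (7, 40, 18), (7, 40, 31), (7, 40, 40), (7, 40, 8), (7, 8, 13), (7, 8, 18), (7, 8, 31), (7, 8, 40), (7, 8, 8)}
Selection F != F2: {(21, 2, 24), (21, 2, 27), (21, 2, 8), (21, 24, 2), (21, 24, 27), (21, 24, 8), (21, 27, 2), (21, 27, 24), (21, 27, 8), (21, 8, 2), (21, 8, 24), (21, 8, 27), (7, 13, 18), (7, 13, 31), (7, 13, 40), (7, 13, 8), (7, 18, 13), (7, 18, 31), (7, 18, 40), (7, 18, 8), (7, 31, 13), (7, 31, 18), (7, 31, 40), (7, 31, 8), (7, 40, 13), (7, 40, 18), (7, 40, 31), (7, 40, 8), (7, 8, 13), (7, 8, 18), (7, 8, 31), (7, 8, 40)}
Projecting to F2, D (23 duplicate(s) eliminated): {(13, 7), (18, 7), (2, 21), (24, 21), (27, 21), (31, 7), (40, 7), (8, 21), (8, 7)}

{(13, 7), (18, 7), (2, 21), (24, 21), (27, 21), (31, 7), (40, 7), (8, 21), (8, 7)}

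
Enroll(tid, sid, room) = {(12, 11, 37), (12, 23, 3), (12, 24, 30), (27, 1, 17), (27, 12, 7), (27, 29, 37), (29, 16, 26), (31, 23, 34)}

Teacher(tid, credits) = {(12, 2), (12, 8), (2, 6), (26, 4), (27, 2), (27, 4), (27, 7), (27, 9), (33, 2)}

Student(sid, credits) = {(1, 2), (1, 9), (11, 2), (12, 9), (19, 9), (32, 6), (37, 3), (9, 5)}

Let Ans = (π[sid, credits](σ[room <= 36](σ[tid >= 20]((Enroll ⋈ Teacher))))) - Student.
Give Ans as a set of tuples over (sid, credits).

{(1, 4), (1, 7), (12, 2), (12, 4), (12, 7)}

Natural join on tid: {(12, 11, 37, 2), (12, 11, 37, 8), (12, 23, 3, 2), (12, 23, 3, 8), (12, 24, 30, 2), (12, 24, 30, 8), (27, 1, 17, 2), (27, 1, 17, 4), (27, 1, 17, 7), (27, 1, 17, 9), (27, 12, 7, 2), (27, 12, 7, 4), (27, 12, 7, 7), (27, 12, 7, 9), (27, 29, 37, 2), (27, 29, 37, 4), (27, 29, 37, 7), (27, 29, 37, 9)}
σ[tid >= 20]: keep tuples satisfying tid >= 20 → {(27, 1, 17, 2), (27, 1, 17, 4), (27, 1, 17, 7), (27, 1, 17, 9), (27, 12, 7, 2), (27, 12, 7, 4), (27, 12, 7, 7), (27, 12, 7, 9), (27, 29, 37, 2), (27, 29, 37, 4), (27, 29, 37, 7), (27, 29, 37, 9)}
σ[room <= 36]: keep tuples satisfying room <= 36 → {(27, 1, 17, 2), (27, 1, 17, 4), (27, 1, 17, 7), (27, 1, 17, 9), (27, 12, 7, 2), (27, 12, 7, 4), (27, 12, 7, 7), (27, 12, 7, 9)}
Projecting to sid, credits: {(1, 2), (1, 4), (1, 7), (1, 9), (12, 2), (12, 4), (12, 7), (12, 9)}
Set difference of the two operands is {(1, 4), (1, 7), (12, 2), (12, 4), (12, 7)}.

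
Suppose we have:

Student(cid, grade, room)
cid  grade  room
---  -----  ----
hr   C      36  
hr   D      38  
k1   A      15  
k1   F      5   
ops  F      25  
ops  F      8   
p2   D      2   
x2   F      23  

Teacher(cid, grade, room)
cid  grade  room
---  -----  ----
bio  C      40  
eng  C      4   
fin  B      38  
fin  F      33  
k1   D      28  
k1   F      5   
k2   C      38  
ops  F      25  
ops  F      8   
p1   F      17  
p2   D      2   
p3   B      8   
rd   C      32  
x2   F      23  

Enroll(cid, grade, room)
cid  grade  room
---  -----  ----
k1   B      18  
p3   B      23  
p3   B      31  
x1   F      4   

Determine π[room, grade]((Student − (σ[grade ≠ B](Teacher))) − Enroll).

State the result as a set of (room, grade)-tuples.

{(15, A), (36, C), (38, D)}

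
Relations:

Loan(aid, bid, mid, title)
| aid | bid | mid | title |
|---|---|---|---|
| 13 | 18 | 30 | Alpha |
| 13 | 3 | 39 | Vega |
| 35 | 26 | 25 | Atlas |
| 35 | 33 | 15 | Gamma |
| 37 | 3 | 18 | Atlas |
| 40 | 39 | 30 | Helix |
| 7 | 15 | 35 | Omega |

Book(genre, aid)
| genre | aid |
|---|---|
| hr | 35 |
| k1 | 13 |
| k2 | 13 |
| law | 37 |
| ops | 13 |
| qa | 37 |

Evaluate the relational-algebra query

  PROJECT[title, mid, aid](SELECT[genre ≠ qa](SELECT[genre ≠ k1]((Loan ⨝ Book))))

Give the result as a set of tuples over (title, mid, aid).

{(Alpha, 30, 13), (Atlas, 18, 37), (Atlas, 25, 35), (Gamma, 15, 35), (Vega, 39, 13)}

Joining Loan and Book on aid yields {(13, 18, 30, Alpha, k1), (13, 18, 30, Alpha, k2), (13, 18, 30, Alpha, ops), (13, 3, 39, Vega, k1), (13, 3, 39, Vega, k2), (13, 3, 39, Vega, ops), (35, 26, 25, Atlas, hr), (35, 33, 15, Gamma, hr), (37, 3, 18, Atlas, law), (37, 3, 18, Atlas, qa)}.
Filtering on genre ≠ k1 leaves {(13, 18, 30, Alpha, k2), (13, 18, 30, Alpha, ops), (13, 3, 39, Vega, k2), (13, 3, 39, Vega, ops), (35, 26, 25, Atlas, hr), (35, 33, 15, Gamma, hr), (37, 3, 18, Atlas, law), (37, 3, 18, Atlas, qa)}.
Filtering on genre ≠ qa leaves {(13, 18, 30, Alpha, k2), (13, 18, 30, Alpha, ops), (13, 3, 39, Vega, k2), (13, 3, 39, Vega, ops), (35, 26, 25, Atlas, hr), (35, 33, 15, Gamma, hr), (37, 3, 18, Atlas, law)}.
Keep only column(s) title, mid, aid (2 duplicate(s) eliminated): {(Alpha, 30, 13), (Atlas, 18, 37), (Atlas, 25, 35), (Gamma, 15, 35), (Vega, 39, 13)}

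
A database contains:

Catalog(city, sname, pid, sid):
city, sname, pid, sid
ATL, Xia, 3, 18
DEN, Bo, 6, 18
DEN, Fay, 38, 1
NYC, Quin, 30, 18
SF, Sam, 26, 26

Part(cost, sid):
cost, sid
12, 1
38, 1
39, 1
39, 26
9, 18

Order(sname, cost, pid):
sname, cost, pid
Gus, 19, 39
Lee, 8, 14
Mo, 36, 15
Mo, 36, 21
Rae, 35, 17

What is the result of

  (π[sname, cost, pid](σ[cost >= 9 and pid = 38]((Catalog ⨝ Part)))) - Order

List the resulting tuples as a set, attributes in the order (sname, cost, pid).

Catalog ⋈ Part (natural join on sid): {(ATL, Xia, 3, 18, 9), (DEN, Bo, 6, 18, 9), (DEN, Fay, 38, 1, 12), (DEN, Fay, 38, 1, 38), (DEN, Fay, 38, 1, 39), (NYC, Quin, 30, 18, 9), (SF, Sam, 26, 26, 39)}
Selection cost >= 9 and pid = 38: {(DEN, Fay, 38, 1, 12), (DEN, Fay, 38, 1, 38), (DEN, Fay, 38, 1, 39)}
Projecting to sname, cost, pid: {(Fay, 12, 38), (Fay, 38, 38), (Fay, 39, 38)}
Set difference of the two operands is {(Fay, 12, 38), (Fay, 38, 38), (Fay, 39, 38)}.

{(Fay, 12, 38), (Fay, 38, 38), (Fay, 39, 38)}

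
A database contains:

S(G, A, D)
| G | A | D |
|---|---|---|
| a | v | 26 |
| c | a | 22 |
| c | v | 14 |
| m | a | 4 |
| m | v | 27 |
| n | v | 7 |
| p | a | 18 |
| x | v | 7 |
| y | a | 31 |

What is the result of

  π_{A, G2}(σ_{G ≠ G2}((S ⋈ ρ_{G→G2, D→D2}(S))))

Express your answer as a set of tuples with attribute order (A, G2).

ρ[G→G2, D→D2]: schema becomes (G2, A, D2); tuples unchanged.
S ⋈ ρ_{G→G2, D→D2}(S) (natural join on A): {(a, v, 26, a, 26), (a, v, 26, c, 14), (a, v, 26, m, 27), (a, v, 26, n, 7), (a, v, 26, x, 7), (c, a, 22, c, 22), (c, a, 22, m, 4), (c, a, 22, p, 18), (c, a, 22, y, 31), (c, v, 14, a, 26), (c, v, 14, c, 14), (c, v, 14, m, 27), (c, v, 14, n, 7), (c, v, 14, x, 7), (m, a, 4, c, 22), (m, a, 4, m, 4), (m, a, 4, p, 18), (m, a, 4, y, 31), (m, v, 27, a, 26), (m, v, 27, c, 14), (m, v, 27, m, 27), (m, v, 27, n, 7), (m, v, 27, x, 7), (n, v, 7, a, 26), (n, v, 7, c, 14), (n, v, 7, m, 27), (n, v, 7, n, 7), (n, v, 7, x, 7), (p, a, 18, c, 22), (p, a, 18, m, 4), (p, a, 18, p, 18), (p, a, 18, y, 31), (x, v, 7, a, 26), (x, v, 7, c, 14), (x, v, 7, m, 27), (x, v, 7, n, 7), (x, v, 7, x, 7), (y, a, 31, c, 22), (y, a, 31, m, 4), (y, a, 31, p, 18), (y, a, 31, y, 31)}
Filtering on G ≠ G2 leaves {(a, v, 26, c, 14), (a, v, 26, m, 27), (a, v, 26, n, 7), (a, v, 26, x, 7), (c, a, 22, m, 4), (c, a, 22, p, 18), (c, a, 22, y, 31), (c, v, 14, a, 26), (c, v, 14, m, 27), (c, v, 14, n, 7), (c, v, 14, x, 7), (m, a, 4, c, 22), (m, a, 4, p, 18), (m, a, 4, y, 31), (m, v, 27, a, 26), (m, v, 27, c, 14), (m, v, 27, n, 7), (m, v, 27, x, 7), (n, v, 7, a, 26), (n, v, 7, c, 14), (n, v, 7, m, 27), (n, v, 7, x, 7), (p, a, 18, c, 22), (p, a, 18, m, 4), (p, a, 18, y, 31), (x, v, 7, a, 26), (x, v, 7, c, 14), (x, v, 7, m, 27), (x, v, 7, n, 7), (y, a, 31, c, 22), (y, a, 31, m, 4), (y, a, 31, p, 18)}.
Projecting to A, G2 (23 duplicate(s) eliminated): {(a, c), (a, m), (a, p), (a, y), (v, a), (v, c), (v, m), (v, n), (v, x)}

{(a, c), (a, m), (a, p), (a, y), (v, a), (v, c), (v, m), (v, n), (v, x)}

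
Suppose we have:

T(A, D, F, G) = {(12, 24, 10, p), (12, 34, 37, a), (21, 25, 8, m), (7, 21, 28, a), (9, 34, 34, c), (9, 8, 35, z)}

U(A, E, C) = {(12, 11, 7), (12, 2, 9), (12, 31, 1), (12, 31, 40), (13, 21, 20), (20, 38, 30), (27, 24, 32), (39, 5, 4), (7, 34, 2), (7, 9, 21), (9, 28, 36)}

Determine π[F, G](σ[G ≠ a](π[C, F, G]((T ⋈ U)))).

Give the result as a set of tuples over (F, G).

{(10, p), (34, c), (35, z)}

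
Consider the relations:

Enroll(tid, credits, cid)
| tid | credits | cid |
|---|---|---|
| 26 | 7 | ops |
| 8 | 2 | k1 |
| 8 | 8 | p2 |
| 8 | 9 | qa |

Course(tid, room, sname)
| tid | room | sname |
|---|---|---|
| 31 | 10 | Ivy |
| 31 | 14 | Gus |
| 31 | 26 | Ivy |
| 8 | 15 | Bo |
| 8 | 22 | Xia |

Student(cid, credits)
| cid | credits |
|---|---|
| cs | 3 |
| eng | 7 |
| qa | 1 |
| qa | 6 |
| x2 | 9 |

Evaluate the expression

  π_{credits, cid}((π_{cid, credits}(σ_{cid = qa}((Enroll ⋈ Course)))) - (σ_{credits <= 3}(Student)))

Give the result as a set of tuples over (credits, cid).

Enroll ⋈ Course (natural join on tid): {(8, 2, k1, 15, Bo), (8, 2, k1, 22, Xia), (8, 8, p2, 15, Bo), (8, 8, p2, 22, Xia), (8, 9, qa, 15, Bo), (8, 9, qa, 22, Xia)}
Selection cid = qa: {(8, 9, qa, 15, Bo), (8, 9, qa, 22, Xia)}
Projecting to cid, credits (1 duplicate(s) eliminated): {(qa, 9)}
Selection credits <= 3: {(cs, 3), (qa, 1)}
Taking the difference: {(qa, 9)}
Projecting to credits, cid: {(9, qa)}

{(9, qa)}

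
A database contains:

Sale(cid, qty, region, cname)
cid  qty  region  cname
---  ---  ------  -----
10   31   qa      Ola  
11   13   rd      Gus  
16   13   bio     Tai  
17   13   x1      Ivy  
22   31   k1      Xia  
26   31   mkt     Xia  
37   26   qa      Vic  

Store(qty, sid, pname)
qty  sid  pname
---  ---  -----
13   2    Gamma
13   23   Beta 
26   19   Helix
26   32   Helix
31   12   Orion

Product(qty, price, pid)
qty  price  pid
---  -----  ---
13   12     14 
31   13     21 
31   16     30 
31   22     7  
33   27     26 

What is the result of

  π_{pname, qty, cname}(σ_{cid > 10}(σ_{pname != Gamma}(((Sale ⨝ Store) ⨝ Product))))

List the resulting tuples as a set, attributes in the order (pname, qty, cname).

Joining Sale and Store on qty yields {(10, 31, qa, Ola, 12, Orion), (11, 13, rd, Gus, 2, Gamma), (11, 13, rd, Gus, 23, Beta), (16, 13, bio, Tai, 2, Gamma), (16, 13, bio, Tai, 23, Beta), (17, 13, x1, Ivy, 2, Gamma), (17, 13, x1, Ivy, 23, Beta), (22, 31, k1, Xia, 12, Orion), (26, 31, mkt, Xia, 12, Orion), (37, 26, qa, Vic, 19, Helix), (37, 26, qa, Vic, 32, Helix)}.
Joining (Sale ⨝ Store) and Product on qty yields {(10, 31, qa, Ola, 12, Orion, 13, 21), (10, 31, qa, Ola, 12, Orion, 16, 30), (10, 31, qa, Ola, 12, Orion, 22, 7), (11, 13, rd, Gus, 2, Gamma, 12, 14), (11, 13, rd, Gus, 23, Beta, 12, 14), (16, 13, bio, Tai, 2, Gamma, 12, 14), (16, 13, bio, Tai, 23, Beta, 12, 14), (17, 13, x1, Ivy, 2, Gamma, 12, 14), (17, 13, x1, Ivy, 23, Beta, 12, 14), (22, 31, k1, Xia, 12, Orion, 13, 21), (22, 31, k1, Xia, 12, Orion, 16, 30), (22, 31, k1, Xia, 12, Orion, 22, 7), (26, 31, mkt, Xia, 12, Orion, 13, 21), (26, 31, mkt, Xia, 12, Orion, 16, 30), (26, 31, mkt, Xia, 12, Orion, 22, 7)}.
Selection pname != Gamma: {(10, 31, qa, Ola, 12, Orion, 13, 21), (10, 31, qa, Ola, 12, Orion, 16, 30), (10, 31, qa, Ola, 12, Orion, 22, 7), (11, 13, rd, Gus, 23, Beta, 12, 14), (16, 13, bio, Tai, 23, Beta, 12, 14), (17, 13, x1, Ivy, 23, Beta, 12, 14), (22, 31, k1, Xia, 12, Orion, 13, 21), (22, 31, k1, Xia, 12, Orion, 16, 30), (22, 31, k1, Xia, 12, Orion, 22, 7), (26, 31, mkt, Xia, 12, Orion, 13, 21), (26, 31, mkt, Xia, 12, Orion, 16, 30), (26, 31, mkt, Xia, 12, Orion, 22, 7)}
Selection cid > 10: {(11, 13, rd, Gus, 23, Beta, 12, 14), (16, 13, bio, Tai, 23, Beta, 12, 14), (17, 13, x1, Ivy, 23, Beta, 12, 14), (22, 31, k1, Xia, 12, Orion, 13, 21), (22, 31, k1, Xia, 12, Orion, 16, 30), (22, 31, k1, Xia, 12, Orion, 22, 7), (26, 31, mkt, Xia, 12, Orion, 13, 21), (26, 31, mkt, Xia, 12, Orion, 16, 30), (26, 31, mkt, Xia, 12, Orion, 22, 7)}
π_{pname, qty, cname} gives {(Beta, 13, Gus), (Beta, 13, Ivy), (Beta, 13, Tai), (Orion, 31, Xia)} (5 duplicate(s) eliminated).

{(Beta, 13, Gus), (Beta, 13, Ivy), (Beta, 13, Tai), (Orion, 31, Xia)}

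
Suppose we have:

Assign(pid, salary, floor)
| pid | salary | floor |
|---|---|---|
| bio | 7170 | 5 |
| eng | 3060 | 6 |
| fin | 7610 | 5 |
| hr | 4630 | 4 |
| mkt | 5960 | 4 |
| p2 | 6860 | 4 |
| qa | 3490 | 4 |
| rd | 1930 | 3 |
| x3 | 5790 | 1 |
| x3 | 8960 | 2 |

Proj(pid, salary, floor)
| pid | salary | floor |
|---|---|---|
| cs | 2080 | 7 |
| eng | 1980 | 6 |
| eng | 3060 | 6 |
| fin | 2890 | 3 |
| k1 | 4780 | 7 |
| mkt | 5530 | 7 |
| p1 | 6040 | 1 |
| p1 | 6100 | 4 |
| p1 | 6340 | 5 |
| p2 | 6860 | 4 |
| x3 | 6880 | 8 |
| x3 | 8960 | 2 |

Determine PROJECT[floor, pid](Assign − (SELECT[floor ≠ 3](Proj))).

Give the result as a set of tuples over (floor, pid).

{(1, x3), (3, rd), (4, hr), (4, mkt), (4, qa), (5, bio), (5, fin)}

Selection floor ≠ 3: {(cs, 2080, 7), (eng, 1980, 6), (eng, 3060, 6), (k1, 4780, 7), (mkt, 5530, 7), (p1, 6040, 1), (p1, 6100, 4), (p1, 6340, 5), (p2, 6860, 4), (x3, 6880, 8), (x3, 8960, 2)}
Taking the difference: {(bio, 7170, 5), (fin, 7610, 5), (hr, 4630, 4), (mkt, 5960, 4), (qa, 3490, 4), (rd, 1930, 3), (x3, 5790, 1)}
Keep only column(s) floor, pid: {(1, x3), (3, rd), (4, hr), (4, mkt), (4, qa), (5, bio), (5, fin)}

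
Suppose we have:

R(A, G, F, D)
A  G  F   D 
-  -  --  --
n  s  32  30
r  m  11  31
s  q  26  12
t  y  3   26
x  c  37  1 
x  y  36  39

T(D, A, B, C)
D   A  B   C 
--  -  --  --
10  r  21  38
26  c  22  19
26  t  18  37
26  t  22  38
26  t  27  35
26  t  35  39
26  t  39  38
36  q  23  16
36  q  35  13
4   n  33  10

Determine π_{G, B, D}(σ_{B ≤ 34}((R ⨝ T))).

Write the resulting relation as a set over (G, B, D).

{(y, 18, 26), (y, 22, 26), (y, 27, 26)}

Joining R and T on A, D yields {(t, y, 3, 26, 18, 37), (t, y, 3, 26, 22, 38), (t, y, 3, 26, 27, 35), (t, y, 3, 26, 35, 39), (t, y, 3, 26, 39, 38)}.
σ[B ≤ 34]: keep tuples satisfying B ≤ 34 → {(t, y, 3, 26, 18, 37), (t, y, 3, 26, 22, 38), (t, y, 3, 26, 27, 35)}
Projecting to G, B, D: {(y, 18, 26), (y, 22, 26), (y, 27, 26)}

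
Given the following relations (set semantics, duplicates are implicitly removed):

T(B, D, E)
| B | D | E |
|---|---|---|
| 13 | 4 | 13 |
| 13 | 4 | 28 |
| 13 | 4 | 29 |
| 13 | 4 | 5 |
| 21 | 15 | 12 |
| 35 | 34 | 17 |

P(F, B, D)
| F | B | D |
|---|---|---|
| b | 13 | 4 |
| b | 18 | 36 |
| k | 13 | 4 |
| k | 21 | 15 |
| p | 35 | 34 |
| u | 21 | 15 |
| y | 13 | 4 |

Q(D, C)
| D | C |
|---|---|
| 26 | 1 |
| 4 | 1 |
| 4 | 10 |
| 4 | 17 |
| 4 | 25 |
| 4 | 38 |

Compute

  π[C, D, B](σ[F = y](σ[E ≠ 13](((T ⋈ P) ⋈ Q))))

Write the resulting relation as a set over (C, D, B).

Joining T and P on B, D yields {(13, 4, 13, b), (13, 4, 13, k), (13, 4, 13, y), (13, 4, 28, b), (13, 4, 28, k), (13, 4, 28, y), (13, 4, 29, b), (13, 4, 29, k), (13, 4, 29, y), (13, 4, 5, b), (13, 4, 5, k), (13, 4, 5, y), (21, 15, 12, k), (21, 15, 12, u), (35, 34, 17, p)}.
Joining (T ⋈ P) and Q on D yields {(13, 4, 13, b, 1), (13, 4, 13, b, 10), (13, 4, 13, b, 17), (13, 4, 13, b, 25), (13, 4, 13, b, 38), (13, 4, 13, k, 1), (13, 4, 13, k, 10), (13, 4, 13, k, 17), (13, 4, 13, k, 25), (13, 4, 13, k, 38), (13, 4, 13, y, 1), (13, 4, 13, y, 10), (13, 4, 13, y, 17), (13, 4, 13, y, 25), (13, 4, 13, y, 38), (13, 4, 28, b, 1), (13, 4, 28, b, 10), (13, 4, 28, b, 17), (13, 4, 28, b, 25), (13, 4, 28, b, 38), (13, 4, 28, k, 1), (13, 4, 28, k, 10), (13, 4, 28, k, 17), (13, 4, 28, k, 25), (13, 4, 28, k, 38), (13, 4, 28, y, 1), (13, 4, 28, y, 10), (13, 4, 28, y, 17), (13, 4, 28, y, 25), (13, 4, 28, y, 38), (13, 4, 29, b, 1), (13, 4, 29, b, 10), (13, 4, 29, b, 17), (13, 4, 29, b, 25), (13, 4, 29, b, 38), (13, 4, 29, k, 1), (13, 4, 29, k, 10), (13, 4, 29, k, 17), (13, 4, 29, k, 25), (13, 4, 29, k, 38), (13, 4, 29, y, 1), (13, 4, 29, y, 10), (13, 4, 29, y, 17), (13, 4, 29, y, 25), (13, 4, 29, y, 38), (13, 4, 5, b, 1), (13, 4, 5, b, 10), (13, 4, 5, b, 17), (13, 4, 5, b, 25), (13, 4, 5, b, 38), (13, 4, 5, k, 1), (13, 4, 5, k, 10), (13, 4, 5, k, 17), (13, 4, 5, k, 25), (13, 4, 5, k, 38), (13, 4, 5, y, 1), (13, 4, 5, y, 10), (13, 4, 5, y, 17), (13, 4, 5, y, 25), (13, 4, 5, y, 38)}.
σ[E ≠ 13]: keep tuples satisfying E ≠ 13 → {(13, 4, 28, b, 1), (13, 4, 28, b, 10), (13, 4, 28, b, 17), (13, 4, 28, b, 25), (13, 4, 28, b, 38), (13, 4, 28, k, 1), (13, 4, 28, k, 10), (13, 4, 28, k, 17), (13, 4, 28, k, 25), (13, 4, 28, k, 38), (13, 4, 28, y, 1), (13, 4, 28, y, 10), (13, 4, 28, y, 17), (13, 4, 28, y, 25), (13, 4, 28, y, 38), (13, 4, 29, b, 1), (13, 4, 29, b, 10), (13, 4, 29, b, 17), (13, 4, 29, b, 25), (13, 4, 29, b, 38), (13, 4, 29, k, 1), (13, 4, 29, k, 10), (13, 4, 29, k, 17), (13, 4, 29, k, 25), (13, 4, 29, k, 38), (13, 4, 29, y, 1), (13, 4, 29, y, 10), (13, 4, 29, y, 17), (13, 4, 29, y, 25), (13, 4, 29, y, 38), (13, 4, 5, b, 1), (13, 4, 5, b, 10), (13, 4, 5, b, 17), (13, 4, 5, b, 25), (13, 4, 5, b, 38), (13, 4, 5, k, 1), (13, 4, 5, k, 10), (13, 4, 5, k, 17), (13, 4, 5, k, 25), (13, 4, 5, k, 38), (13, 4, 5, y, 1), (13, 4, 5, y, 10), (13, 4, 5, y, 17), (13, 4, 5, y, 25), (13, 4, 5, y, 38)}
σ[F = y]: keep tuples satisfying F = y → {(13, 4, 28, y, 1), (13, 4, 28, y, 10), (13, 4, 28, y, 17), (13, 4, 28, y, 25), (13, 4, 28, y, 38), (13, 4, 29, y, 1), (13, 4, 29, y, 10), (13, 4, 29, y, 17), (13, 4, 29, y, 25), (13, 4, 29, y, 38), (13, 4, 5, y, 1), (13, 4, 5, y, 10), (13, 4, 5, y, 17), (13, 4, 5, y, 25), (13, 4, 5, y, 38)}
π[C, D, B]: project onto (C, D, B) (10 duplicate(s) eliminated) → {(1, 4, 13), (10, 4, 13), (17, 4, 13), (25, 4, 13), (38, 4, 13)}

{(1, 4, 13), (10, 4, 13), (17, 4, 13), (25, 4, 13), (38, 4, 13)}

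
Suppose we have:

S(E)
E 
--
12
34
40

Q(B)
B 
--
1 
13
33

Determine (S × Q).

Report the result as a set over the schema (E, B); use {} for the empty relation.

{(12, 1), (12, 13), (12, 33), (34, 1), (34, 13), (34, 33), (40, 1), (40, 13), (40, 33)}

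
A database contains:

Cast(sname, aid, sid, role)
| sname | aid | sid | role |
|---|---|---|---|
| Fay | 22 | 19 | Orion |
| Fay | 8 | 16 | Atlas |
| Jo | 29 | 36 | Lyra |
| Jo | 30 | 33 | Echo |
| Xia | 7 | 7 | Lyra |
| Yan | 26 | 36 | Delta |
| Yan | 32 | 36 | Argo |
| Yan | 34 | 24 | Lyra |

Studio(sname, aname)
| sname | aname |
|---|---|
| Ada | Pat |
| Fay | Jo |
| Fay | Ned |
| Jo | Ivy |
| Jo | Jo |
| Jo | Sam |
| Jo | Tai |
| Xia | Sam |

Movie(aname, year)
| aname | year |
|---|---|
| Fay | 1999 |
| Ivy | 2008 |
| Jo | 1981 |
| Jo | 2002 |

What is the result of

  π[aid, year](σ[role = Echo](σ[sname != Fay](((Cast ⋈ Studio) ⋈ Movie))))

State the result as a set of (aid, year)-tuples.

{(30, 1981), (30, 2002), (30, 2008)}

Joining Cast and Studio on sname yields {(Fay, 22, 19, Orion, Jo), (Fay, 22, 19, Orion, Ned), (Fay, 8, 16, Atlas, Jo), (Fay, 8, 16, Atlas, Ned), (Jo, 29, 36, Lyra, Ivy), (Jo, 29, 36, Lyra, Jo), (Jo, 29, 36, Lyra, Sam), (Jo, 29, 36, Lyra, Tai), (Jo, 30, 33, Echo, Ivy), (Jo, 30, 33, Echo, Jo), (Jo, 30, 33, Echo, Sam), (Jo, 30, 33, Echo, Tai), (Xia, 7, 7, Lyra, Sam)}.
Joining (Cast ⋈ Studio) and Movie on aname yields {(Fay, 22, 19, Orion, Jo, 1981), (Fay, 22, 19, Orion, Jo, 2002), (Fay, 8, 16, Atlas, Jo, 1981), (Fay, 8, 16, Atlas, Jo, 2002), (Jo, 29, 36, Lyra, Ivy, 2008), (Jo, 29, 36, Lyra, Jo, 1981), (Jo, 29, 36, Lyra, Jo, 2002), (Jo, 30, 33, Echo, Ivy, 2008), (Jo, 30, 33, Echo, Jo, 1981), (Jo, 30, 33, Echo, Jo, 2002)}.
Filtering on sname != Fay leaves {(Jo, 29, 36, Lyra, Ivy, 2008), (Jo, 29, 36, Lyra, Jo, 1981), (Jo, 29, 36, Lyra, Jo, 2002), (Jo, 30, 33, Echo, Ivy, 2008), (Jo, 30, 33, Echo, Jo, 1981), (Jo, 30, 33, Echo, Jo, 2002)}.
Filtering on role = Echo leaves {(Jo, 30, 33, Echo, Ivy, 2008), (Jo, 30, 33, Echo, Jo, 1981), (Jo, 30, 33, Echo, Jo, 2002)}.
Keep only column(s) aid, year: {(30, 1981), (30, 2002), (30, 2008)}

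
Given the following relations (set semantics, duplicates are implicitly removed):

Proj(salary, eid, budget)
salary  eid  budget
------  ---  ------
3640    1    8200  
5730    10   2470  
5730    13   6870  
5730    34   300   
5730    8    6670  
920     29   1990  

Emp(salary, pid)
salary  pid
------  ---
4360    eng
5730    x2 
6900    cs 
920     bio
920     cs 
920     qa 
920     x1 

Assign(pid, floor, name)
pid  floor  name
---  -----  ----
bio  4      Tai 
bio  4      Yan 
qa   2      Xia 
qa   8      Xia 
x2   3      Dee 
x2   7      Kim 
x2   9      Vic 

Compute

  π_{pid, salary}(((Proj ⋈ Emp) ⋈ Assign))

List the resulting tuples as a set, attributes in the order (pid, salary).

Natural join on salary: {(5730, 10, 2470, x2), (5730, 13, 6870, x2), (5730, 34, 300, x2), (5730, 8, 6670, x2), (920, 29, 1990, bio), (920, 29, 1990, cs), (920, 29, 1990, qa), (920, 29, 1990, x1)}
Natural join on pid: {(5730, 10, 2470, x2, 3, Dee), (5730, 10, 2470, x2, 7, Kim), (5730, 10, 2470, x2, 9, Vic), (5730, 13, 6870, x2, 3, Dee), (5730, 13, 6870, x2, 7, Kim), (5730, 13, 6870, x2, 9, Vic), (5730, 34, 300, x2, 3, Dee), (5730, 34, 300, x2, 7, Kim), (5730, 34, 300, x2, 9, Vic), (5730, 8, 6670, x2, 3, Dee), (5730, 8, 6670, x2, 7, Kim), (5730, 8, 6670, x2, 9, Vic), (920, 29, 1990, bio, 4, Tai), (920, 29, 1990, bio, 4, Yan), (920, 29, 1990, qa, 2, Xia), (920, 29, 1990, qa, 8, Xia)}
π_{pid, salary} gives {(bio, 920), (qa, 920), (x2, 5730)} (13 duplicate(s) eliminated).

{(bio, 920), (qa, 920), (x2, 5730)}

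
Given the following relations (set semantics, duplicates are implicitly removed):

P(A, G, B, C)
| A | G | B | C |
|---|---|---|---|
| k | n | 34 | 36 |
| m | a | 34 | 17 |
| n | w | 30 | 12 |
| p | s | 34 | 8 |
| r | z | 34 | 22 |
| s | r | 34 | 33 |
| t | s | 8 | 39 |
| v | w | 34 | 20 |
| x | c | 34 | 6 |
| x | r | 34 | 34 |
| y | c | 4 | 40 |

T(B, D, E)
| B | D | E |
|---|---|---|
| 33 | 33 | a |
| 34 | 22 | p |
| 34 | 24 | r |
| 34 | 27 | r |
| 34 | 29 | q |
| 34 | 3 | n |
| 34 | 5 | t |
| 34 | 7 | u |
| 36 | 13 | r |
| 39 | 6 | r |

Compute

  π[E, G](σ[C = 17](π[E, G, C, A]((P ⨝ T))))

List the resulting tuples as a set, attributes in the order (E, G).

P ⋈ T (natural join on B): {(k, n, 34, 36, 22, p), (k, n, 34, 36, 24, r), (k, n, 34, 36, 27, r), (k, n, 34, 36, 29, q), (k, n, 34, 36, 3, n), (k, n, 34, 36, 5, t), (k, n, 34, 36, 7, u), (m, a, 34, 17, 22, p), (m, a, 34, 17, 24, r), (m, a, 34, 17, 27, r), (m, a, 34, 17, 29, q), (m, a, 34, 17, 3, n), (m, a, 34, 17, 5, t), (m, a, 34, 17, 7, u), (p, s, 34, 8, 22, p), (p, s, 34, 8, 24, r), (p, s, 34, 8, 27, r), (p, s, 34, 8, 29, q), (p, s, 34, 8, 3, n), (p, s, 34, 8, 5, t), (p, s, 34, 8, 7, u), (r, z, 34, 22, 22, p), (r, z, 34, 22, 24, r), (r, z, 34, 22, 27, r), (r, z, 34, 22, 29, q), (r, z, 34, 22, 3, n), (r, z, 34, 22, 5, t), (r, z, 34, 22, 7, u), (s, r, 34, 33, 22, p), (s, r, 34, 33, 24, r), (s, r, 34, 33, 27, r), (s, r, 34, 33, 29, q), (s, r, 34, 33, 3, n), (s, r, 34, 33, 5, t), (s, r, 34, 33, 7, u), (v, w, 34, 20, 22, p), (v, w, 34, 20, 24, r), (v, w, 34, 20, 27, r), (v, w, 34, 20, 29, q), (v, w, 34, 20, 3, n), (v, w, 34, 20, 5, t), (v, w, 34, 20, 7, u), (x, c, 34, 6, 22, p), (x, c, 34, 6, 24, r), (x, c, 34, 6, 27, r), (x, c, 34, 6, 29, q), (x, c, 34, 6, 3, n), (x, c, 34, 6, 5, t), (x, c, 34, 6, 7, u), (x, r, 34, 34, 22, p), (x, r, 34, 34, 24, r), (x, r, 34, 34, 27, r), (x, r, 34, 34, 29, q), (x, r, 34, 34, 3, n), (x, r, 34, 34, 5, t), (x, r, 34, 34, 7, u)}
Projecting to E, G, C, A (8 duplicate(s) eliminated): {(n, a, 17, m), (n, c, 6, x), (n, n, 36, k), (n, r, 33, s), (n, r, 34, x), (n, s, 8, p), (n, w, 20, v), (n, z, 22, r), (p, a, 17, m), (p, c, 6, x), (p, n, 36, k), (p, r, 33, s), (p, r, 34, x), (p, s, 8, p), (p, w, 20, v), (p, z, 22, r), (q, a, 17, m), (q, c, 6, x), (q, n, 36, k), (q, r, 33, s), (q, r, 34, x), (q, s, 8, p), (q, w, 20, v), (q, z, 22, r), (r, a, 17, m), (r, c, 6, x), (r, n, 36, k), (r, r, 33, s), (r, r, 34, x), (r, s, 8, p), (r, w, 20, v), (r, z, 22, r), (t, a, 17, m), (t, c, 6, x), (t, n, 36, k), (t, r, 33, s), (t, r, 34, x), (t, s, 8, p), (t, w, 20, v), (t, z, 22, r), (u, a, 17, m), (u, c, 6, x), (u, n, 36, k), (u, r, 33, s), (u, r, 34, x), (u, s, 8, p), (u, w, 20, v), (u, z, 22, r)}
Filtering on C = 17 leaves {(n, a, 17, m), (p, a, 17, m), (q, a, 17, m), (r, a, 17, m), (t, a, 17, m), (u, a, 17, m)}.
Projecting to E, G: {(n, a), (p, a), (q, a), (r, a), (t, a), (u, a)}

{(n, a), (p, a), (q, a), (r, a), (t, a), (u, a)}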